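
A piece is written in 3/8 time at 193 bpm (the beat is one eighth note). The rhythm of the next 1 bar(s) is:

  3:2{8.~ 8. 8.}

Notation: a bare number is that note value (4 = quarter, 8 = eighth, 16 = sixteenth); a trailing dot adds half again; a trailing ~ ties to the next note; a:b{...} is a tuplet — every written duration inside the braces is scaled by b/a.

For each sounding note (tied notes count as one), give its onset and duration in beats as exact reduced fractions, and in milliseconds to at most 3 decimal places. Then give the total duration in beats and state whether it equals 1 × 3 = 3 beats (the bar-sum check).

1) 0.0ms=0b +621.762ms=2b
2) 621.762ms=2b +310.881ms=1b
Σ=3b of 3 (193bpm 3/8) — PASS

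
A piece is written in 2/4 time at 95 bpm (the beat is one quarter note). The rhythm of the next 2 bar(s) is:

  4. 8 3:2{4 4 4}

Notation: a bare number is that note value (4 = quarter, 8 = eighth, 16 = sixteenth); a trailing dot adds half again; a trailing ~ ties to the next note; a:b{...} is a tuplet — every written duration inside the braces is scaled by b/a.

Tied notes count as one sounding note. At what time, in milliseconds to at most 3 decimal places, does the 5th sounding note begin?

1. 0.0ms @ 0 + 947.368ms (3/2)
2. 947.368ms @ 3/2 + 315.789ms (1/2)
3. 1263.158ms @ 2 + 421.053ms (2/3)
4. 1684.211ms @ 8/3 + 421.053ms (2/3)
5. 2105.263ms @ 10/3 + 421.053ms (2/3)

note 5 onset = 10/3b = 2105.263ms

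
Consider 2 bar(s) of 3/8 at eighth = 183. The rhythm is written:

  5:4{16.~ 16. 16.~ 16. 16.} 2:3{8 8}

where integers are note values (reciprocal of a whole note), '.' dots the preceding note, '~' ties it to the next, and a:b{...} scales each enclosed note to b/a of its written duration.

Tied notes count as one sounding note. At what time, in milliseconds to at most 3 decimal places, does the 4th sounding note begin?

note 4 onset = 3b = 983.607ms

1. 0.0ms @ 0 + 393.443ms (6/5)
2. 393.443ms @ 6/5 + 393.443ms (6/5)
3. 786.885ms @ 12/5 + 196.721ms (3/5)
4. 983.607ms @ 3 + 491.803ms (3/2)
5. 1475.41ms @ 9/2 + 491.803ms (3/2)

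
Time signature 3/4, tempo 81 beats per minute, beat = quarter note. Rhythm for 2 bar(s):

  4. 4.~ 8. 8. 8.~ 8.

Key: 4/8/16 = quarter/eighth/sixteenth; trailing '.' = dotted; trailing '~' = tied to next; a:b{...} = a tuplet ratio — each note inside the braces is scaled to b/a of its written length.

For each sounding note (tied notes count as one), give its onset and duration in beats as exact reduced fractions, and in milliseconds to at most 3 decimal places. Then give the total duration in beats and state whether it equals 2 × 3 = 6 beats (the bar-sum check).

1) 0.0ms=0b +1111.111ms=3/2b
2) 1111.111ms=3/2b +1666.667ms=9/4b
3) 2777.778ms=15/4b +555.556ms=3/4b
4) 3333.333ms=9/2b +1111.111ms=3/2b
Σ=6b of 6 (81bpm 3/4) — PASS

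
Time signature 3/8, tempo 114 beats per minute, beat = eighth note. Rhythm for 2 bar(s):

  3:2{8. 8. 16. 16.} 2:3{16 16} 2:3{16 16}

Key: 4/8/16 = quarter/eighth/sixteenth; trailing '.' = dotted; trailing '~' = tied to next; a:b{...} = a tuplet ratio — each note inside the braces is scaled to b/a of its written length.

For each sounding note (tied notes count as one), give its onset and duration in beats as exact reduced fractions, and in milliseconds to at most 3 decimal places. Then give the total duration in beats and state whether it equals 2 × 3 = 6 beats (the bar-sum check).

1) 0.0ms=0b +526.316ms=1b
2) 526.316ms=1b +526.316ms=1b
3) 1052.632ms=2b +263.158ms=1/2b
4) 1315.789ms=5/2b +263.158ms=1/2b
5) 1578.947ms=3b +394.737ms=3/4b
6) 1973.684ms=15/4b +394.737ms=3/4b
7) 2368.421ms=9/2b +394.737ms=3/4b
8) 2763.158ms=21/4b +394.737ms=3/4b
Σ=6b of 6 (114bpm 3/8) — PASS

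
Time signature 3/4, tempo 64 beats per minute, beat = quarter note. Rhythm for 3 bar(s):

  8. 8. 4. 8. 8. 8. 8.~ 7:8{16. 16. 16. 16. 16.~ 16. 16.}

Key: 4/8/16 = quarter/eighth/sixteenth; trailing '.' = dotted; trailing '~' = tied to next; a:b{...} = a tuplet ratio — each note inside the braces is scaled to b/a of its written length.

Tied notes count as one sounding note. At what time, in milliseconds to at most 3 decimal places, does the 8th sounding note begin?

1. 0.0ms @ 0 + 703.125ms (3/4)
2. 703.125ms @ 3/4 + 703.125ms (3/4)
3. 1406.25ms @ 3/2 + 1406.25ms (3/2)
4. 2812.5ms @ 3 + 703.125ms (3/4)
5. 3515.625ms @ 15/4 + 703.125ms (3/4)
6. 4218.75ms @ 9/2 + 703.125ms (3/4)
7. 4921.875ms @ 21/4 + 1104.911ms (33/28)
8. 6026.786ms @ 45/7 + 401.786ms (3/7)
9. 6428.571ms @ 48/7 + 401.786ms (3/7)
10. 6830.357ms @ 51/7 + 401.786ms (3/7)
11. 7232.143ms @ 54/7 + 803.571ms (6/7)
12. 8035.714ms @ 60/7 + 401.786ms (3/7)

note 8 onset = 45/7b = 6026.786ms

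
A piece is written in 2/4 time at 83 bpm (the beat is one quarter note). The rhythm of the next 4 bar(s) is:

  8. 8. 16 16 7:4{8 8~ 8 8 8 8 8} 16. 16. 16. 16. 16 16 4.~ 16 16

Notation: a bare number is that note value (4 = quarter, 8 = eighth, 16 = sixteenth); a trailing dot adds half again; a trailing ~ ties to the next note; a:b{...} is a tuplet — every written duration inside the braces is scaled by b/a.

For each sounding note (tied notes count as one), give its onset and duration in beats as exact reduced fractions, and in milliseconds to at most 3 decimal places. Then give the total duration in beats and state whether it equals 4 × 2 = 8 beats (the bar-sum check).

1) 0.0ms=0b +542.169ms=3/4b
2) 542.169ms=3/4b +542.169ms=3/4b
3) 1084.337ms=3/2b +180.723ms=1/4b
4) 1265.06ms=7/4b +180.723ms=1/4b
5) 1445.783ms=2b +206.54ms=2/7b
6) 1652.324ms=16/7b +413.081ms=4/7b
7) 2065.404ms=20/7b +206.54ms=2/7b
8) 2271.945ms=22/7b +206.54ms=2/7b
9) 2478.485ms=24/7b +206.54ms=2/7b
10) 2685.026ms=26/7b +206.54ms=2/7b
11) 2891.566ms=4b +271.084ms=3/8b
12) 3162.651ms=35/8b +271.084ms=3/8b
13) 3433.735ms=19/4b +271.084ms=3/8b
14) 3704.819ms=41/8b +271.084ms=3/8b
15) 3975.904ms=11/2b +180.723ms=1/4b
16) 4156.627ms=23/4b +180.723ms=1/4b
17) 4337.349ms=6b +1265.06ms=7/4b
18) 5602.41ms=31/4b +180.723ms=1/4b
Σ=8b of 8 (83bpm 2/4) — PASS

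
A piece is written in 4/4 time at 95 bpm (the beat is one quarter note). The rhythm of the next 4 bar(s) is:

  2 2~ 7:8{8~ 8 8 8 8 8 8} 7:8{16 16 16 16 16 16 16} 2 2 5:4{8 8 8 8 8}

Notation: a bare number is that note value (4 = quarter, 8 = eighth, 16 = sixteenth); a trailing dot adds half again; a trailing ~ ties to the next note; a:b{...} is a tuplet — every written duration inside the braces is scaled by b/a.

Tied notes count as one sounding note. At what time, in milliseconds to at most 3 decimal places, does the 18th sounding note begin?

1. 0.0ms @ 0 + 1263.158ms (2)
2. 1263.158ms @ 2 + 1984.962ms (22/7)
3. 3248.12ms @ 36/7 + 360.902ms (4/7)
4. 3609.023ms @ 40/7 + 360.902ms (4/7)
5. 3969.925ms @ 44/7 + 360.902ms (4/7)
6. 4330.827ms @ 48/7 + 360.902ms (4/7)
7. 4691.729ms @ 52/7 + 360.902ms (4/7)
8. 5052.632ms @ 8 + 180.451ms (2/7)
9. 5233.083ms @ 58/7 + 180.451ms (2/7)
10. 5413.534ms @ 60/7 + 180.451ms (2/7)
11. 5593.985ms @ 62/7 + 180.451ms (2/7)
12. 5774.436ms @ 64/7 + 180.451ms (2/7)
13. 5954.887ms @ 66/7 + 180.451ms (2/7)
14. 6135.338ms @ 68/7 + 180.451ms (2/7)
15. 6315.789ms @ 10 + 1263.158ms (2)
16. 7578.947ms @ 12 + 1263.158ms (2)
17. 8842.105ms @ 14 + 252.632ms (2/5)
18. 9094.737ms @ 72/5 + 252.632ms (2/5)
19. 9347.368ms @ 74/5 + 252.632ms (2/5)
20. 9600.0ms @ 76/5 + 252.632ms (2/5)
21. 9852.632ms @ 78/5 + 252.632ms (2/5)

note 18 onset = 72/5b = 9094.737ms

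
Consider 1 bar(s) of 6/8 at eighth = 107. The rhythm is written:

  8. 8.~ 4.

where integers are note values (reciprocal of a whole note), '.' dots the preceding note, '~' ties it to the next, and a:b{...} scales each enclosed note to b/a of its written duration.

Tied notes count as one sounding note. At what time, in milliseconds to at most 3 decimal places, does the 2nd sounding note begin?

note 2 onset = 3/2b = 841.121ms

1. 0.0ms @ 0 + 841.121ms (3/2)
2. 841.121ms @ 3/2 + 2523.364ms (9/2)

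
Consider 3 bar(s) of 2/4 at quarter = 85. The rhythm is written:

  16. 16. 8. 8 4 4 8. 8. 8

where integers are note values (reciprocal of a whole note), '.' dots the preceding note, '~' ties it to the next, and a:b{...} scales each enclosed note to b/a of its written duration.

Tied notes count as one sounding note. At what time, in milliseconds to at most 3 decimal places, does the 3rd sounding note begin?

1. 0.0ms @ 0 + 264.706ms (3/8)
2. 264.706ms @ 3/8 + 264.706ms (3/8)
3. 529.412ms @ 3/4 + 529.412ms (3/4)
4. 1058.824ms @ 3/2 + 352.941ms (1/2)
5. 1411.765ms @ 2 + 705.882ms (1)
6. 2117.647ms @ 3 + 705.882ms (1)
7. 2823.529ms @ 4 + 529.412ms (3/4)
8. 3352.941ms @ 19/4 + 529.412ms (3/4)
9. 3882.353ms @ 11/2 + 352.941ms (1/2)

note 3 onset = 3/4b = 529.412ms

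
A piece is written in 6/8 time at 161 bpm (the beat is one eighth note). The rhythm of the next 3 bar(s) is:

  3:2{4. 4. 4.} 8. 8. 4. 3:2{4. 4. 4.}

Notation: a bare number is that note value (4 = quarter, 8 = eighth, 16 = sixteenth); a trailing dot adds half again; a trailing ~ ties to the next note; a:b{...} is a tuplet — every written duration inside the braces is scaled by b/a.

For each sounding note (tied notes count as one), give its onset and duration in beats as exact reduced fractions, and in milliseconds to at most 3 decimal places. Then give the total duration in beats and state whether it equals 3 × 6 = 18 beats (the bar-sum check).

1) 0.0ms=0b +745.342ms=2b
2) 745.342ms=2b +745.342ms=2b
3) 1490.683ms=4b +745.342ms=2b
4) 2236.025ms=6b +559.006ms=3/2b
5) 2795.031ms=15/2b +559.006ms=3/2b
6) 3354.037ms=9b +1118.012ms=3b
7) 4472.05ms=12b +745.342ms=2b
8) 5217.391ms=14b +745.342ms=2b
9) 5962.733ms=16b +745.342ms=2b
Σ=18b of 18 (161bpm 6/8) — PASS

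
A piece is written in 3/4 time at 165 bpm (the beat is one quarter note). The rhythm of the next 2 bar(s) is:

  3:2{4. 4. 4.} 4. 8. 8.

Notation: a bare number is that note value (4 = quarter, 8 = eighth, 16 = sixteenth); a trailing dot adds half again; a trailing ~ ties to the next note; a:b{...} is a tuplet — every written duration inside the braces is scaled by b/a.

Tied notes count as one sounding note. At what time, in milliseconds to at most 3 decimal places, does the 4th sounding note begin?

1. 0.0ms @ 0 + 363.636ms (1)
2. 363.636ms @ 1 + 363.636ms (1)
3. 727.273ms @ 2 + 363.636ms (1)
4. 1090.909ms @ 3 + 545.455ms (3/2)
5. 1636.364ms @ 9/2 + 272.727ms (3/4)
6. 1909.091ms @ 21/4 + 272.727ms (3/4)

note 4 onset = 3b = 1090.909ms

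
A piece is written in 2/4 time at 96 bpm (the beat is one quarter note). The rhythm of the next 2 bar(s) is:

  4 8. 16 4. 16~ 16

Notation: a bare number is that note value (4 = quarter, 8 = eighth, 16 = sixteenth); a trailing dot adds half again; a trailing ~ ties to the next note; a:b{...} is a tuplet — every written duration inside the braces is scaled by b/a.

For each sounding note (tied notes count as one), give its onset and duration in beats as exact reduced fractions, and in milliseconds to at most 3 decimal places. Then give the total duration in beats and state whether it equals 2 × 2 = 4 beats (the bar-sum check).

1) 0.0ms=0b +625.0ms=1b
2) 625.0ms=1b +468.75ms=3/4b
3) 1093.75ms=7/4b +156.25ms=1/4b
4) 1250.0ms=2b +937.5ms=3/2b
5) 2187.5ms=7/2b +312.5ms=1/2b
Σ=4b of 4 (96bpm 2/4) — PASS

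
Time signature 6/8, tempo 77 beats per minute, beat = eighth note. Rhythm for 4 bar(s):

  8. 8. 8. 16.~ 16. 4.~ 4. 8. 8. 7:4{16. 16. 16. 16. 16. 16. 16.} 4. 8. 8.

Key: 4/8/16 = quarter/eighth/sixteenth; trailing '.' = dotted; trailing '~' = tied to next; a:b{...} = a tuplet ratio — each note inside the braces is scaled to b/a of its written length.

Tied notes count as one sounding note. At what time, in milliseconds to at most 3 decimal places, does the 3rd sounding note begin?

note 3 onset = 3b = 2337.662ms

1. 0.0ms @ 0 + 1168.831ms (3/2)
2. 1168.831ms @ 3/2 + 1168.831ms (3/2)
3. 2337.662ms @ 3 + 1168.831ms (3/2)
4. 3506.494ms @ 9/2 + 1168.831ms (3/2)
5. 4675.325ms @ 6 + 4675.325ms (6)
6. 9350.649ms @ 12 + 1168.831ms (3/2)
7. 10519.481ms @ 27/2 + 1168.831ms (3/2)
8. 11688.312ms @ 15 + 333.952ms (3/7)
9. 12022.263ms @ 108/7 + 333.952ms (3/7)
10. 12356.215ms @ 111/7 + 333.952ms (3/7)
11. 12690.167ms @ 114/7 + 333.952ms (3/7)
12. 13024.119ms @ 117/7 + 333.952ms (3/7)
13. 13358.071ms @ 120/7 + 333.952ms (3/7)
14. 13692.022ms @ 123/7 + 333.952ms (3/7)
15. 14025.974ms @ 18 + 2337.662ms (3)
16. 16363.636ms @ 21 + 1168.831ms (3/2)
17. 17532.468ms @ 45/2 + 1168.831ms (3/2)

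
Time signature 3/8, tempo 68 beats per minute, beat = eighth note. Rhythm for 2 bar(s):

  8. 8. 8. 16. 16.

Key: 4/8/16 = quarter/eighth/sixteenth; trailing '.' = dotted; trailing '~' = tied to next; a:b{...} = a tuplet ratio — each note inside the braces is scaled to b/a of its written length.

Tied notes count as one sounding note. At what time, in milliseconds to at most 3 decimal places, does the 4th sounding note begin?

1. 0.0ms @ 0 + 1323.529ms (3/2)
2. 1323.529ms @ 3/2 + 1323.529ms (3/2)
3. 2647.059ms @ 3 + 1323.529ms (3/2)
4. 3970.588ms @ 9/2 + 661.765ms (3/4)
5. 4632.353ms @ 21/4 + 661.765ms (3/4)

note 4 onset = 9/2b = 3970.588ms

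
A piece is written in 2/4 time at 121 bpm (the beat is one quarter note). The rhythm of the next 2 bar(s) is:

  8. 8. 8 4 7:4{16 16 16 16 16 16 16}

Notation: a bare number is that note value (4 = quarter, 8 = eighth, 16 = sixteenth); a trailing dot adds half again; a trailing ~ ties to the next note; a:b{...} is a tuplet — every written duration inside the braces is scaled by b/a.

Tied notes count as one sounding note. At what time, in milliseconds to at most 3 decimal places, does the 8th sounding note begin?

1. 0.0ms @ 0 + 371.901ms (3/4)
2. 371.901ms @ 3/4 + 371.901ms (3/4)
3. 743.802ms @ 3/2 + 247.934ms (1/2)
4. 991.736ms @ 2 + 495.868ms (1)
5. 1487.603ms @ 3 + 70.838ms (1/7)
6. 1558.442ms @ 22/7 + 70.838ms (1/7)
7. 1629.28ms @ 23/7 + 70.838ms (1/7)
8. 1700.118ms @ 24/7 + 70.838ms (1/7)
9. 1770.956ms @ 25/7 + 70.838ms (1/7)
10. 1841.795ms @ 26/7 + 70.838ms (1/7)
11. 1912.633ms @ 27/7 + 70.838ms (1/7)

note 8 onset = 24/7b = 1700.118ms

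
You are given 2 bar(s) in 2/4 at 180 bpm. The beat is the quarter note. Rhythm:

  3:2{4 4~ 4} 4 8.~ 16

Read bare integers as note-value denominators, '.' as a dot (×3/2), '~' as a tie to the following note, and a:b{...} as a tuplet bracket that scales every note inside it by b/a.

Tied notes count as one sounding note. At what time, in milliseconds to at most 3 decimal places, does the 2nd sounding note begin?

note 2 onset = 2/3b = 222.222ms

1. 0.0ms @ 0 + 222.222ms (2/3)
2. 222.222ms @ 2/3 + 444.444ms (4/3)
3. 666.667ms @ 2 + 333.333ms (1)
4. 1000.0ms @ 3 + 333.333ms (1)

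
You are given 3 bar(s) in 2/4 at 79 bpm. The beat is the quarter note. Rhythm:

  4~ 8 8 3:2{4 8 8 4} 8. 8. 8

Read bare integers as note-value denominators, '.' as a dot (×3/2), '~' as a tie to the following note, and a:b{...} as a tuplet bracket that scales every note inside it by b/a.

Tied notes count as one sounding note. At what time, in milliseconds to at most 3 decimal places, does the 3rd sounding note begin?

note 3 onset = 2b = 1518.987ms

1. 0.0ms @ 0 + 1139.241ms (3/2)
2. 1139.241ms @ 3/2 + 379.747ms (1/2)
3. 1518.987ms @ 2 + 506.329ms (2/3)
4. 2025.316ms @ 8/3 + 253.165ms (1/3)
5. 2278.481ms @ 3 + 253.165ms (1/3)
6. 2531.646ms @ 10/3 + 506.329ms (2/3)
7. 3037.975ms @ 4 + 569.62ms (3/4)
8. 3607.595ms @ 19/4 + 569.62ms (3/4)
9. 4177.215ms @ 11/2 + 379.747ms (1/2)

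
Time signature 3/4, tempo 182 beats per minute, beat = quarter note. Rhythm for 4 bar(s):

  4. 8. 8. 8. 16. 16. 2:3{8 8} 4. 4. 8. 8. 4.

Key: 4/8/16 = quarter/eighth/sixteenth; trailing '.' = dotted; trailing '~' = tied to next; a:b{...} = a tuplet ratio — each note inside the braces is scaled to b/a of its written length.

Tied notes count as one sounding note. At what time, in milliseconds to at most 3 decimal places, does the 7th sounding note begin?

note 7 onset = 9/2b = 1483.516ms

1. 0.0ms @ 0 + 494.505ms (3/2)
2. 494.505ms @ 3/2 + 247.253ms (3/4)
3. 741.758ms @ 9/4 + 247.253ms (3/4)
4. 989.011ms @ 3 + 247.253ms (3/4)
5. 1236.264ms @ 15/4 + 123.626ms (3/8)
6. 1359.89ms @ 33/8 + 123.626ms (3/8)
7. 1483.516ms @ 9/2 + 247.253ms (3/4)
8. 1730.769ms @ 21/4 + 247.253ms (3/4)
9. 1978.022ms @ 6 + 494.505ms (3/2)
10. 2472.527ms @ 15/2 + 494.505ms (3/2)
11. 2967.033ms @ 9 + 247.253ms (3/4)
12. 3214.286ms @ 39/4 + 247.253ms (3/4)
13. 3461.538ms @ 21/2 + 494.505ms (3/2)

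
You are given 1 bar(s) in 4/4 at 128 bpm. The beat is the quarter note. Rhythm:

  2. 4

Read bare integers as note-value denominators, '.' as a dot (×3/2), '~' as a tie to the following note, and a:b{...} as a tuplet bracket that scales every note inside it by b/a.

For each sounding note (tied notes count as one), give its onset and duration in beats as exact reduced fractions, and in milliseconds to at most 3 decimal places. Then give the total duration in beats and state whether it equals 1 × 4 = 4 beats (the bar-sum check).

1) 0.0ms=0b +1406.25ms=3b
2) 1406.25ms=3b +468.75ms=1b
Σ=4b of 4 (128bpm 4/4) — PASS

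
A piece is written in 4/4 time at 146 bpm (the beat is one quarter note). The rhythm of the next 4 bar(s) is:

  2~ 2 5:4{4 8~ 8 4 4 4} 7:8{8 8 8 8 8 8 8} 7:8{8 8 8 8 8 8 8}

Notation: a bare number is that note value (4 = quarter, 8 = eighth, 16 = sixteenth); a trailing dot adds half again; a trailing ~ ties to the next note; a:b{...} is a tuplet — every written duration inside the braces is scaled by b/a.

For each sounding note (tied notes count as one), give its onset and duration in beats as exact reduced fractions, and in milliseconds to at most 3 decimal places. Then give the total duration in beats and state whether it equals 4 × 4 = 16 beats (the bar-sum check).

1) 0.0ms=0b +1643.836ms=4b
2) 1643.836ms=4b +328.767ms=4/5b
3) 1972.603ms=24/5b +328.767ms=4/5b
4) 2301.37ms=28/5b +328.767ms=4/5b
5) 2630.137ms=32/5b +328.767ms=4/5b
6) 2958.904ms=36/5b +328.767ms=4/5b
7) 3287.671ms=8b +234.834ms=4/7b
8) 3522.505ms=60/7b +234.834ms=4/7b
9) 3757.339ms=64/7b +234.834ms=4/7b
10) 3992.172ms=68/7b +234.834ms=4/7b
11) 4227.006ms=72/7b +234.834ms=4/7b
12) 4461.84ms=76/7b +234.834ms=4/7b
13) 4696.673ms=80/7b +234.834ms=4/7b
14) 4931.507ms=12b +234.834ms=4/7b
15) 5166.341ms=88/7b +234.834ms=4/7b
16) 5401.174ms=92/7b +234.834ms=4/7b
17) 5636.008ms=96/7b +234.834ms=4/7b
18) 5870.841ms=100/7b +234.834ms=4/7b
19) 6105.675ms=104/7b +234.834ms=4/7b
20) 6340.509ms=108/7b +234.834ms=4/7b
Σ=16b of 16 (146bpm 4/4) — PASS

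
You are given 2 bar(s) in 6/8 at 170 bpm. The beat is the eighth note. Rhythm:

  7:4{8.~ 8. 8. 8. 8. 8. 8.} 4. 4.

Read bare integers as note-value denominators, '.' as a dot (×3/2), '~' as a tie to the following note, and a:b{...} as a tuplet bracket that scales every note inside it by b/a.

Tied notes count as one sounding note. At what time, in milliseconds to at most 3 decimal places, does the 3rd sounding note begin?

note 3 onset = 18/7b = 907.563ms

1. 0.0ms @ 0 + 605.042ms (12/7)
2. 605.042ms @ 12/7 + 302.521ms (6/7)
3. 907.563ms @ 18/7 + 302.521ms (6/7)
4. 1210.084ms @ 24/7 + 302.521ms (6/7)
5. 1512.605ms @ 30/7 + 302.521ms (6/7)
6. 1815.126ms @ 36/7 + 302.521ms (6/7)
7. 2117.647ms @ 6 + 1058.824ms (3)
8. 3176.471ms @ 9 + 1058.824ms (3)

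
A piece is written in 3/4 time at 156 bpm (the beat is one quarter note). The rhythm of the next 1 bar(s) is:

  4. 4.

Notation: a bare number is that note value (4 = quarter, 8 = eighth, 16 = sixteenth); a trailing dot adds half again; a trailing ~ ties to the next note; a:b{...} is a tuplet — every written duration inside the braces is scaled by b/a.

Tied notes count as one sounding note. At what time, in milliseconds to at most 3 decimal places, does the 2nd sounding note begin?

note 2 onset = 3/2b = 576.923ms

1. 0.0ms @ 0 + 576.923ms (3/2)
2. 576.923ms @ 3/2 + 576.923ms (3/2)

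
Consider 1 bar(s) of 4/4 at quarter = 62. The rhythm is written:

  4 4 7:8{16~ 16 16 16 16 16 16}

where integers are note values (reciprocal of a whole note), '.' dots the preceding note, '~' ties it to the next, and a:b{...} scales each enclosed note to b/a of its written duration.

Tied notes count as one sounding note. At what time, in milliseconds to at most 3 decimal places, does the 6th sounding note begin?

1. 0.0ms @ 0 + 967.742ms (1)
2. 967.742ms @ 1 + 967.742ms (1)
3. 1935.484ms @ 2 + 552.995ms (4/7)
4. 2488.479ms @ 18/7 + 276.498ms (2/7)
5. 2764.977ms @ 20/7 + 276.498ms (2/7)
6. 3041.475ms @ 22/7 + 276.498ms (2/7)
7. 3317.972ms @ 24/7 + 276.498ms (2/7)
8. 3594.47ms @ 26/7 + 276.498ms (2/7)

note 6 onset = 22/7b = 3041.475ms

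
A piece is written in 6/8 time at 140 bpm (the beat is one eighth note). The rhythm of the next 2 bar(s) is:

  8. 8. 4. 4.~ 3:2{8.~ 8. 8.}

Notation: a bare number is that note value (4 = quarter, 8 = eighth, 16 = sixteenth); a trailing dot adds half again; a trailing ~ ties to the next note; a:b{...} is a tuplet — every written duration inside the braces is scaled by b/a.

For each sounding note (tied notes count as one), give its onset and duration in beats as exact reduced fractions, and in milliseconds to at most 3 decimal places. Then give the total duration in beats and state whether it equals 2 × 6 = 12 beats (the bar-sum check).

1) 0.0ms=0b +642.857ms=3/2b
2) 642.857ms=3/2b +642.857ms=3/2b
3) 1285.714ms=3b +1285.714ms=3b
4) 2571.429ms=6b +2142.857ms=5b
5) 4714.286ms=11b +428.571ms=1b
Σ=12b of 12 (140bpm 6/8) — PASS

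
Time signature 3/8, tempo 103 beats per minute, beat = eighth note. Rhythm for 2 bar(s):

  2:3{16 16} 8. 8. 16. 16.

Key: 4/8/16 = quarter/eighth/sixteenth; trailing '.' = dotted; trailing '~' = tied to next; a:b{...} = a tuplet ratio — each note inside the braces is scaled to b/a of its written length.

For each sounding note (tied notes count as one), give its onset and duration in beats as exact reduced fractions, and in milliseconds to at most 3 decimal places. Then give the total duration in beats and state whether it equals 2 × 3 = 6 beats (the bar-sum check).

1) 0.0ms=0b +436.893ms=3/4b
2) 436.893ms=3/4b +436.893ms=3/4b
3) 873.786ms=3/2b +873.786ms=3/2b
4) 1747.573ms=3b +873.786ms=3/2b
5) 2621.359ms=9/2b +436.893ms=3/4b
6) 3058.252ms=21/4b +436.893ms=3/4b
Σ=6b of 6 (103bpm 3/8) — PASS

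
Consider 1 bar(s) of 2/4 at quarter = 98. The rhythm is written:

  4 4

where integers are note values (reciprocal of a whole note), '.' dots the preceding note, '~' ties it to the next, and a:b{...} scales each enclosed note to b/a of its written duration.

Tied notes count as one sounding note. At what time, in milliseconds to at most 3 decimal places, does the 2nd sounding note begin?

note 2 onset = 1b = 612.245ms

1. 0.0ms @ 0 + 612.245ms (1)
2. 612.245ms @ 1 + 612.245ms (1)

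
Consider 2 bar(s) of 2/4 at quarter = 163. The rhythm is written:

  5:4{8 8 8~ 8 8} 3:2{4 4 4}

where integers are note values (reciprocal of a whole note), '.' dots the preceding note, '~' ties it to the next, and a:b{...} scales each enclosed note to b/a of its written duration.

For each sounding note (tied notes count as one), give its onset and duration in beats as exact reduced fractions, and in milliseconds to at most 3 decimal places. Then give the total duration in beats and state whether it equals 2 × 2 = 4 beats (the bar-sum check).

1) 0.0ms=0b +147.239ms=2/5b
2) 147.239ms=2/5b +147.239ms=2/5b
3) 294.479ms=4/5b +294.479ms=4/5b
4) 588.957ms=8/5b +147.239ms=2/5b
5) 736.196ms=2b +245.399ms=2/3b
6) 981.595ms=8/3b +245.399ms=2/3b
7) 1226.994ms=10/3b +245.399ms=2/3b
Σ=4b of 4 (163bpm 2/4) — PASS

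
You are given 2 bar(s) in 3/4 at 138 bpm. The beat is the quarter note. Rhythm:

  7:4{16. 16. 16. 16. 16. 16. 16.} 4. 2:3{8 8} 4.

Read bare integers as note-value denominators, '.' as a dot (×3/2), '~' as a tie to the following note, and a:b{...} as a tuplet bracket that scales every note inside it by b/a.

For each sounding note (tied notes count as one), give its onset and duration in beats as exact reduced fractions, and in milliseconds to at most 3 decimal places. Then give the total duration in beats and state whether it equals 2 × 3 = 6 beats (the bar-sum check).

1) 0.0ms=0b +93.168ms=3/14b
2) 93.168ms=3/14b +93.168ms=3/14b
3) 186.335ms=3/7b +93.168ms=3/14b
4) 279.503ms=9/14b +93.168ms=3/14b
5) 372.671ms=6/7b +93.168ms=3/14b
6) 465.839ms=15/14b +93.168ms=3/14b
7) 559.006ms=9/7b +93.168ms=3/14b
8) 652.174ms=3/2b +652.174ms=3/2b
9) 1304.348ms=3b +326.087ms=3/4b
10) 1630.435ms=15/4b +326.087ms=3/4b
11) 1956.522ms=9/2b +652.174ms=3/2b
Σ=6b of 6 (138bpm 3/4) — PASS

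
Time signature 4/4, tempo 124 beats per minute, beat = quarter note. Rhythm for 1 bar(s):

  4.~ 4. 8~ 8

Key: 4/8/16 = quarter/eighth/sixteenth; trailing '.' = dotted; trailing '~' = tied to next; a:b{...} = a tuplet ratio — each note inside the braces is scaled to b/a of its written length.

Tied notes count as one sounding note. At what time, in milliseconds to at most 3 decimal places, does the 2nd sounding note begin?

note 2 onset = 3b = 1451.613ms

1. 0.0ms @ 0 + 1451.613ms (3)
2. 1451.613ms @ 3 + 483.871ms (1)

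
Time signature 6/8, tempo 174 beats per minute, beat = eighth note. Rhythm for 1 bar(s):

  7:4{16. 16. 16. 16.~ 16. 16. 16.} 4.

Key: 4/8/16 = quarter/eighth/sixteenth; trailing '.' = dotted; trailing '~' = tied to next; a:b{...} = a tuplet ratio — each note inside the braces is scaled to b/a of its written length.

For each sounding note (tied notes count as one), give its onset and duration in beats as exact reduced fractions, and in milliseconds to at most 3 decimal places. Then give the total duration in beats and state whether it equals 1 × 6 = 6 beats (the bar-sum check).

1) 0.0ms=0b +147.783ms=3/7b
2) 147.783ms=3/7b +147.783ms=3/7b
3) 295.567ms=6/7b +147.783ms=3/7b
4) 443.35ms=9/7b +295.567ms=6/7b
5) 738.916ms=15/7b +147.783ms=3/7b
6) 886.7ms=18/7b +147.783ms=3/7b
7) 1034.483ms=3b +1034.483ms=3b
Σ=6b of 6 (174bpm 6/8) — PASS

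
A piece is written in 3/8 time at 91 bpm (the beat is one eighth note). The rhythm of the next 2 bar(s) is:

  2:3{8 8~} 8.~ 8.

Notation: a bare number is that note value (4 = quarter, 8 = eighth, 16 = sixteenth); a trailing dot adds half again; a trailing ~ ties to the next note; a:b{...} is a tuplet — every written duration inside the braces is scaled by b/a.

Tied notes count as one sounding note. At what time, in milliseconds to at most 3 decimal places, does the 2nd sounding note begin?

1. 0.0ms @ 0 + 989.011ms (3/2)
2. 989.011ms @ 3/2 + 2967.033ms (9/2)

note 2 onset = 3/2b = 989.011ms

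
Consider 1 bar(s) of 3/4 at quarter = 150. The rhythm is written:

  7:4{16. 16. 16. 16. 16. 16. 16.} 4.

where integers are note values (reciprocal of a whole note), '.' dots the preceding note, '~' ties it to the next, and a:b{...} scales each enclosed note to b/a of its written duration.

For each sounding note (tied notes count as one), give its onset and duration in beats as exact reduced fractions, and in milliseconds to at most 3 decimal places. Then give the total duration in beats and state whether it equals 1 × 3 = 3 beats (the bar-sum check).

1) 0.0ms=0b +85.714ms=3/14b
2) 85.714ms=3/14b +85.714ms=3/14b
3) 171.429ms=3/7b +85.714ms=3/14b
4) 257.143ms=9/14b +85.714ms=3/14b
5) 342.857ms=6/7b +85.714ms=3/14b
6) 428.571ms=15/14b +85.714ms=3/14b
7) 514.286ms=9/7b +85.714ms=3/14b
8) 600.0ms=3/2b +600.0ms=3/2b
Σ=3b of 3 (150bpm 3/4) — PASS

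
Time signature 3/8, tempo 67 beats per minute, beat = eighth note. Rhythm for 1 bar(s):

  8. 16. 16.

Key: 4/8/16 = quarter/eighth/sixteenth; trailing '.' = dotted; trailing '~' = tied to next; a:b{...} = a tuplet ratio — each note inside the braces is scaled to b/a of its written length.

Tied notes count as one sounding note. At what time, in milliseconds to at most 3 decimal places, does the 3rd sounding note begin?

note 3 onset = 9/4b = 2014.925ms

1. 0.0ms @ 0 + 1343.284ms (3/2)
2. 1343.284ms @ 3/2 + 671.642ms (3/4)
3. 2014.925ms @ 9/4 + 671.642ms (3/4)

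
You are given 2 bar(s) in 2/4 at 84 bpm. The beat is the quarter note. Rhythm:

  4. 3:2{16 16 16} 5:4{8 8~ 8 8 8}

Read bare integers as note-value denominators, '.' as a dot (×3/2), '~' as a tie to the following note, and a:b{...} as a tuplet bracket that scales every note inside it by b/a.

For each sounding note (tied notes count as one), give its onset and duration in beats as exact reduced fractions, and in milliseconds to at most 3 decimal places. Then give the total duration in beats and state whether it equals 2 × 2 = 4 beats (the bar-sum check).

1) 0.0ms=0b +1071.429ms=3/2b
2) 1071.429ms=3/2b +119.048ms=1/6b
3) 1190.476ms=5/3b +119.048ms=1/6b
4) 1309.524ms=11/6b +119.048ms=1/6b
5) 1428.571ms=2b +285.714ms=2/5b
6) 1714.286ms=12/5b +571.429ms=4/5b
7) 2285.714ms=16/5b +285.714ms=2/5b
8) 2571.429ms=18/5b +285.714ms=2/5b
Σ=4b of 4 (84bpm 2/4) — PASS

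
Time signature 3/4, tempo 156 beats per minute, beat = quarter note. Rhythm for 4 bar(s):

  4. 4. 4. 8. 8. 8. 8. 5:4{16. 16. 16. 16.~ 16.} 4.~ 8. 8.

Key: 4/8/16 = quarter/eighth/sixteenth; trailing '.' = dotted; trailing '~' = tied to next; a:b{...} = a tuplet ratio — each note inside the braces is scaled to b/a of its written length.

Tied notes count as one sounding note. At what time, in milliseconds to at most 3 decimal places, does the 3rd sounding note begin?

note 3 onset = 3b = 1153.846ms

1. 0.0ms @ 0 + 576.923ms (3/2)
2. 576.923ms @ 3/2 + 576.923ms (3/2)
3. 1153.846ms @ 3 + 576.923ms (3/2)
4. 1730.769ms @ 9/2 + 288.462ms (3/4)
5. 2019.231ms @ 21/4 + 288.462ms (3/4)
6. 2307.692ms @ 6 + 288.462ms (3/4)
7. 2596.154ms @ 27/4 + 288.462ms (3/4)
8. 2884.615ms @ 15/2 + 115.385ms (3/10)
9. 3000.0ms @ 39/5 + 115.385ms (3/10)
10. 3115.385ms @ 81/10 + 115.385ms (3/10)
11. 3230.769ms @ 42/5 + 230.769ms (3/5)
12. 3461.538ms @ 9 + 865.385ms (9/4)
13. 4326.923ms @ 45/4 + 288.462ms (3/4)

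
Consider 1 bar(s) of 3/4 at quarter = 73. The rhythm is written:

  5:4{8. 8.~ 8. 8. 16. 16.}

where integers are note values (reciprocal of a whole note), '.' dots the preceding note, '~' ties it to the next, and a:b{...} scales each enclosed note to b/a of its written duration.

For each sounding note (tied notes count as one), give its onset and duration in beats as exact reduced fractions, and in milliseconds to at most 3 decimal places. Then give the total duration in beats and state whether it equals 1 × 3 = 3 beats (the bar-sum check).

1) 0.0ms=0b +493.151ms=3/5b
2) 493.151ms=3/5b +986.301ms=6/5b
3) 1479.452ms=9/5b +493.151ms=3/5b
4) 1972.603ms=12/5b +246.575ms=3/10b
5) 2219.178ms=27/10b +246.575ms=3/10b
Σ=3b of 3 (73bpm 3/4) — PASS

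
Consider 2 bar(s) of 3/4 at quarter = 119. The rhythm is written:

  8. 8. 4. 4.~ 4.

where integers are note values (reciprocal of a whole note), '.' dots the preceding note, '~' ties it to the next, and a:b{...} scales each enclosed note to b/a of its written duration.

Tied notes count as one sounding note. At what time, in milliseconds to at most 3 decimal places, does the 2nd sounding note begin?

1. 0.0ms @ 0 + 378.151ms (3/4)
2. 378.151ms @ 3/4 + 378.151ms (3/4)
3. 756.303ms @ 3/2 + 756.303ms (3/2)
4. 1512.605ms @ 3 + 1512.605ms (3)

note 2 onset = 3/4b = 378.151ms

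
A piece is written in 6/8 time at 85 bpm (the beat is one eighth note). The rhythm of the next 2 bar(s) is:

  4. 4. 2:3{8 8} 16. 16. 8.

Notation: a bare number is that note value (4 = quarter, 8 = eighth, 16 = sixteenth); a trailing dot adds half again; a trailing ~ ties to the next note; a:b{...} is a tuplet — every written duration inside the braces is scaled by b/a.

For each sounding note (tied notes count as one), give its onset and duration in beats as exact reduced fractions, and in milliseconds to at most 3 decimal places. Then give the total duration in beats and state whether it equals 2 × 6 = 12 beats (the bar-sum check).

1) 0.0ms=0b +2117.647ms=3b
2) 2117.647ms=3b +2117.647ms=3b
3) 4235.294ms=6b +1058.824ms=3/2b
4) 5294.118ms=15/2b +1058.824ms=3/2b
5) 6352.941ms=9b +529.412ms=3/4b
6) 6882.353ms=39/4b +529.412ms=3/4b
7) 7411.765ms=21/2b +1058.824ms=3/2b
Σ=12b of 12 (85bpm 6/8) — PASS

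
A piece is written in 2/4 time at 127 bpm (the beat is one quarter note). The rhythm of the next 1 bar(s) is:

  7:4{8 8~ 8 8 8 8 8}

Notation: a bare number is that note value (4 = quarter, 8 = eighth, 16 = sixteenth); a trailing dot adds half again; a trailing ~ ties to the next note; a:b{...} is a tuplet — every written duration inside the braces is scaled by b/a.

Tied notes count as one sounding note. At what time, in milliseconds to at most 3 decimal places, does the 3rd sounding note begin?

1. 0.0ms @ 0 + 134.983ms (2/7)
2. 134.983ms @ 2/7 + 269.966ms (4/7)
3. 404.949ms @ 6/7 + 134.983ms (2/7)
4. 539.933ms @ 8/7 + 134.983ms (2/7)
5. 674.916ms @ 10/7 + 134.983ms (2/7)
6. 809.899ms @ 12/7 + 134.983ms (2/7)

note 3 onset = 6/7b = 404.949ms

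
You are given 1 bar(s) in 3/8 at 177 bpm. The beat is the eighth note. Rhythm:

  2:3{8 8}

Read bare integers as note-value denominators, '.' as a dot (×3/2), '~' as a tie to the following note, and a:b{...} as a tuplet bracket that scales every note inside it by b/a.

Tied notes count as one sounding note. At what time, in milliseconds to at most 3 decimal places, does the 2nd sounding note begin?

1. 0.0ms @ 0 + 508.475ms (3/2)
2. 508.475ms @ 3/2 + 508.475ms (3/2)

note 2 onset = 3/2b = 508.475ms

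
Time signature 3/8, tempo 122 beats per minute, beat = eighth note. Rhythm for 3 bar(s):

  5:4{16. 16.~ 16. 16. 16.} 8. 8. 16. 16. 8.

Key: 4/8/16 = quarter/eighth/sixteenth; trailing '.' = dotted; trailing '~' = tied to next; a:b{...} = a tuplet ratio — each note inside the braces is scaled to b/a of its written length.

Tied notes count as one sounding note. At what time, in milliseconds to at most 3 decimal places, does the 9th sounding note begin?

note 9 onset = 15/2b = 3688.525ms

1. 0.0ms @ 0 + 295.082ms (3/5)
2. 295.082ms @ 3/5 + 590.164ms (6/5)
3. 885.246ms @ 9/5 + 295.082ms (3/5)
4. 1180.328ms @ 12/5 + 295.082ms (3/5)
5. 1475.41ms @ 3 + 737.705ms (3/2)
6. 2213.115ms @ 9/2 + 737.705ms (3/2)
7. 2950.82ms @ 6 + 368.852ms (3/4)
8. 3319.672ms @ 27/4 + 368.852ms (3/4)
9. 3688.525ms @ 15/2 + 737.705ms (3/2)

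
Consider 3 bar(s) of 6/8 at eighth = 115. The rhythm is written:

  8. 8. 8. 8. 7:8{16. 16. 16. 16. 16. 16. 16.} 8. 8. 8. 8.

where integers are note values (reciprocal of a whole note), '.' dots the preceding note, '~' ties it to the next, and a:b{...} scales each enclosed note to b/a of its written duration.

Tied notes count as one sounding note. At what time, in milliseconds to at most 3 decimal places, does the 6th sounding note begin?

1. 0.0ms @ 0 + 782.609ms (3/2)
2. 782.609ms @ 3/2 + 782.609ms (3/2)
3. 1565.217ms @ 3 + 782.609ms (3/2)
4. 2347.826ms @ 9/2 + 782.609ms (3/2)
5. 3130.435ms @ 6 + 447.205ms (6/7)
6. 3577.64ms @ 48/7 + 447.205ms (6/7)
7. 4024.845ms @ 54/7 + 447.205ms (6/7)
8. 4472.05ms @ 60/7 + 447.205ms (6/7)
9. 4919.255ms @ 66/7 + 447.205ms (6/7)
10. 5366.46ms @ 72/7 + 447.205ms (6/7)
11. 5813.665ms @ 78/7 + 447.205ms (6/7)
12. 6260.87ms @ 12 + 782.609ms (3/2)
13. 7043.478ms @ 27/2 + 782.609ms (3/2)
14. 7826.087ms @ 15 + 782.609ms (3/2)
15. 8608.696ms @ 33/2 + 782.609ms (3/2)

note 6 onset = 48/7b = 3577.64ms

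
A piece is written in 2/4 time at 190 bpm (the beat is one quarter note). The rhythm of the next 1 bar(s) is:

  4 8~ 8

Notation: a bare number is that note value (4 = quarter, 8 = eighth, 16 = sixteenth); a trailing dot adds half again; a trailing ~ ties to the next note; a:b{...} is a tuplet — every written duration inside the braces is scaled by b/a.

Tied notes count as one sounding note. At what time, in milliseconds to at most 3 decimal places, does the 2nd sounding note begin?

1. 0.0ms @ 0 + 315.789ms (1)
2. 315.789ms @ 1 + 315.789ms (1)

note 2 onset = 1b = 315.789ms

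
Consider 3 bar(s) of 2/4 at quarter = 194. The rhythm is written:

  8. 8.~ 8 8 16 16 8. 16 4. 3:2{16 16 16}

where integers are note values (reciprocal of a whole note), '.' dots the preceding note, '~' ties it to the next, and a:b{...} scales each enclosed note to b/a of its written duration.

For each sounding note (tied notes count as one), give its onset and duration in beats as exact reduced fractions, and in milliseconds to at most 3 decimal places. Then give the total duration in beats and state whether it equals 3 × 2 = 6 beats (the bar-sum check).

1) 0.0ms=0b +231.959ms=3/4b
2) 231.959ms=3/4b +386.598ms=5/4b
3) 618.557ms=2b +154.639ms=1/2b
4) 773.196ms=5/2b +77.32ms=1/4b
5) 850.515ms=11/4b +77.32ms=1/4b
6) 927.835ms=3b +231.959ms=3/4b
7) 1159.794ms=15/4b +77.32ms=1/4b
8) 1237.113ms=4b +463.918ms=3/2b
9) 1701.031ms=11/2b +51.546ms=1/6b
10) 1752.577ms=17/3b +51.546ms=1/6b
11) 1804.124ms=35/6b +51.546ms=1/6b
Σ=6b of 6 (194bpm 2/4) — PASS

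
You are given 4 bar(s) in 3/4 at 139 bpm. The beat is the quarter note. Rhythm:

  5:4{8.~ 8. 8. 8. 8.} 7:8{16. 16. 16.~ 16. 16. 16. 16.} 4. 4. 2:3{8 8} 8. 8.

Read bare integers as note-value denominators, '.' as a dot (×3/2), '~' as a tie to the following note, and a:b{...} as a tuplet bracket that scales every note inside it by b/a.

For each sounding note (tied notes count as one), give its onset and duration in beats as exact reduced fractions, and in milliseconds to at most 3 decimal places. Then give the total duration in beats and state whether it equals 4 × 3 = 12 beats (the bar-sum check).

1) 0.0ms=0b +517.986ms=6/5b
2) 517.986ms=6/5b +258.993ms=3/5b
3) 776.978ms=9/5b +258.993ms=3/5b
4) 1035.971ms=12/5b +258.993ms=3/5b
5) 1294.964ms=3b +184.995ms=3/7b
6) 1479.959ms=24/7b +184.995ms=3/7b
7) 1664.954ms=27/7b +369.99ms=6/7b
8) 2034.943ms=33/7b +184.995ms=3/7b
9) 2219.938ms=36/7b +184.995ms=3/7b
10) 2404.933ms=39/7b +184.995ms=3/7b
11) 2589.928ms=6b +647.482ms=3/2b
12) 3237.41ms=15/2b +647.482ms=3/2b
13) 3884.892ms=9b +323.741ms=3/4b
14) 4208.633ms=39/4b +323.741ms=3/4b
15) 4532.374ms=21/2b +323.741ms=3/4b
16) 4856.115ms=45/4b +323.741ms=3/4b
Σ=12b of 12 (139bpm 3/4) — PASS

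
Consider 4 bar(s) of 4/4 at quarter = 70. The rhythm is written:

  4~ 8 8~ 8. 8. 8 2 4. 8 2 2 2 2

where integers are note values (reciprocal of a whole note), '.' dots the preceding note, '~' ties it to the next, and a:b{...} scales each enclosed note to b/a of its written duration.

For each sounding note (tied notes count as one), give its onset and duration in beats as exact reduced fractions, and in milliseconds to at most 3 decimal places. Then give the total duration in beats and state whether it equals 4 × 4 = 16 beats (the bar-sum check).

1) 0.0ms=0b +1285.714ms=3/2b
2) 1285.714ms=3/2b +1071.429ms=5/4b
3) 2357.143ms=11/4b +642.857ms=3/4b
4) 3000.0ms=7/2b +428.571ms=1/2b
5) 3428.571ms=4b +1714.286ms=2b
6) 5142.857ms=6b +1285.714ms=3/2b
7) 6428.571ms=15/2b +428.571ms=1/2b
8) 6857.143ms=8b +1714.286ms=2b
9) 8571.429ms=10b +1714.286ms=2b
10) 10285.714ms=12b +1714.286ms=2b
11) 12000.0ms=14b +1714.286ms=2b
Σ=16b of 16 (70bpm 4/4) — PASS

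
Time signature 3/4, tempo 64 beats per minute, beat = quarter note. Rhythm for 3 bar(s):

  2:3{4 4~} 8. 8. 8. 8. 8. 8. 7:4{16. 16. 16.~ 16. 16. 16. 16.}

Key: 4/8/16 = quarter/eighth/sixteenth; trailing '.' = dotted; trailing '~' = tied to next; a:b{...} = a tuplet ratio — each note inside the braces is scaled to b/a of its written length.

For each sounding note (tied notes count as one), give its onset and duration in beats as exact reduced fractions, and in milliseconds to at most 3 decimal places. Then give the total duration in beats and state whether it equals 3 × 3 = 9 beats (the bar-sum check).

1) 0.0ms=0b +1406.25ms=3/2b
2) 1406.25ms=3/2b +2109.375ms=9/4b
3) 3515.625ms=15/4b +703.125ms=3/4b
4) 4218.75ms=9/2b +703.125ms=3/4b
5) 4921.875ms=21/4b +703.125ms=3/4b
6) 5625.0ms=6b +703.125ms=3/4b
7) 6328.125ms=27/4b +703.125ms=3/4b
8) 7031.25ms=15/2b +200.893ms=3/14b
9) 7232.143ms=54/7b +200.893ms=3/14b
10) 7433.036ms=111/14b +401.786ms=3/7b
11) 7834.821ms=117/14b +200.893ms=3/14b
12) 8035.714ms=60/7b +200.893ms=3/14b
13) 8236.607ms=123/14b +200.893ms=3/14b
Σ=9b of 9 (64bpm 3/4) — PASS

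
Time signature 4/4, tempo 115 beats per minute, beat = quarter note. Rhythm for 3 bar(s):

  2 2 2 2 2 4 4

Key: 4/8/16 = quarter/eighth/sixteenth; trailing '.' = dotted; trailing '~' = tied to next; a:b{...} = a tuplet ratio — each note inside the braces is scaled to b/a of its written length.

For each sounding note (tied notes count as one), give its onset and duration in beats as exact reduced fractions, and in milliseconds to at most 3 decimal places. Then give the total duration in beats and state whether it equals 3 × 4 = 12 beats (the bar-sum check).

1) 0.0ms=0b +1043.478ms=2b
2) 1043.478ms=2b +1043.478ms=2b
3) 2086.957ms=4b +1043.478ms=2b
4) 3130.435ms=6b +1043.478ms=2b
5) 4173.913ms=8b +1043.478ms=2b
6) 5217.391ms=10b +521.739ms=1b
7) 5739.13ms=11b +521.739ms=1b
Σ=12b of 12 (115bpm 4/4) — PASS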